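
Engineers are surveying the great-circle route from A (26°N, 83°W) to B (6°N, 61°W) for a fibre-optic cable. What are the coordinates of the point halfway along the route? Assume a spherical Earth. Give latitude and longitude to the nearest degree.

Write both endpoints as unit vectors p₁, p₂ with components (cos φ cos λ, cos φ sin λ, sin φ).
The central angle between the endpoints is δ = arccos(p₁·p₂) ≈ 0.506 rad (29.0°).
Interpolate at f = 1/2 with slerp weights a = sin((1−f)δ)/sin δ ≈ 0.516, b = sin(fδ)/sin δ ≈ 0.516.
p = a·p₁ + b·p₂ ≈ (0.306, -0.910, 0.280); φ = arcsin(p_z) ≈ 16.28°, λ = atan2(p_y, p_x) ≈ -71.44°.

≈ (16°N, 71°W)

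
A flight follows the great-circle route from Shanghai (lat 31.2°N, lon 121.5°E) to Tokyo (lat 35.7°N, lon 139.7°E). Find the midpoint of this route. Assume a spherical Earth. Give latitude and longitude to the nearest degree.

≈ lat 34°N, lon 130°E

The haversine formula gives a central angle δ ≈ 0.276 rad (15.8°) between the endpoints.
Interpolate at f = 1/2 with slerp weights a = sin((1−f)δ)/sin δ ≈ 0.505, b = sin(fδ)/sin δ ≈ 0.505.
p = a·p₁ + b·p₂ ≈ (-0.538, 0.633, 0.556); φ = arcsin(p_z) ≈ 33.78°, λ = atan2(p_y, p_x) ≈ 130.36°.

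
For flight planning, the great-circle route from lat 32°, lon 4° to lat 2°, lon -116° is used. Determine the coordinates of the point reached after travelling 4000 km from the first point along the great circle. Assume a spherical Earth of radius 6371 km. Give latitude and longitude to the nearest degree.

≈ lat 36°, lon -39°

Convert each endpoint to a unit vector on the sphere (x = cos φ cos λ, y = cos φ sin λ, z = sin φ).
The central angle between the endpoints is δ = arccos(p₁·p₂) ≈ 1.988 rad (113.9°). The total great-circle distance is δ·R ≈ 1.988 × 6371 ≈ 12666 km, so the target fraction is f = 4000/12666 ≈ 0.316.
Interpolate at f ≈ 0.316 with slerp weights a = sin((1−f)δ)/sin δ ≈ 1.070, b = sin(fδ)/sin δ ≈ 0.643.
p = a·p₁ + b·p₂ ≈ (0.623, -0.514, 0.589); φ = arcsin(p_z) ≈ 36.11°, λ = atan2(p_y, p_x) ≈ -39.50°.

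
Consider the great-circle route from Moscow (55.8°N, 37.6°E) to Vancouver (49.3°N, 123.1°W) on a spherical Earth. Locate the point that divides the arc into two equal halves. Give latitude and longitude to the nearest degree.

Write both endpoints as unit vectors p₁, p₂ with components (cos φ cos λ, cos φ sin λ, sin φ).
The central angle between the endpoints is δ = arccos(p₁·p₂) ≈ 1.286 rad (73.7°).
Interpolate at f = 1/2 with slerp weights a = sin((1−f)δ)/sin δ ≈ 0.625, b = sin(fδ)/sin δ ≈ 0.625.
p = a·p₁ + b·p₂ ≈ (0.056, -0.127, 0.990); φ = arcsin(p_z) ≈ 82.03°, λ = atan2(p_y, p_x) ≈ -66.31°.

≈ 82°N, 66°W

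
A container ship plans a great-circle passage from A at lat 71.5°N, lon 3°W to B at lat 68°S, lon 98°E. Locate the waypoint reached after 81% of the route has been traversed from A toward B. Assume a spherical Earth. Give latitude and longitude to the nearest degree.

Convert each endpoint to a unit vector on the sphere (x = cos φ cos λ, y = cos φ sin λ, z = sin φ).
The central angle between the endpoints is δ = arccos(p₁·p₂) ≈ 2.695 rad (154.4°).
Interpolate at f = 0.81 with slerp weights a = sin((1−f)δ)/sin δ ≈ 1.135, b = sin(fδ)/sin δ ≈ 1.895.
p = a·p₁ + b·p₂ ≈ (0.261, 0.684, -0.681); φ = arcsin(p_z) ≈ -42.93°, λ = atan2(p_y, p_x) ≈ 69.14°.

≈ lat 43°S, lon 69°E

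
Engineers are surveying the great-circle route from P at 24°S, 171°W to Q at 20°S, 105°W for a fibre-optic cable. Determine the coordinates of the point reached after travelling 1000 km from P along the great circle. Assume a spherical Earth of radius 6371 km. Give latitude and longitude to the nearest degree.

Convert each endpoint to a unit vector on the sphere (x = cos φ cos λ, y = cos φ sin λ, z = sin φ).
The central angle between the endpoints is δ = arccos(p₁·p₂) ≈ 1.061 rad (60.8°). The total great-circle distance is δ·R ≈ 1.061 × 6371 ≈ 6758 km, so the target fraction is f = 1000/6758 ≈ 0.148.
Interpolate at f ≈ 0.148 with slerp weights a = sin((1−f)δ)/sin δ ≈ 0.900, b = sin(fδ)/sin δ ≈ 0.179.
p = a·p₁ + b·p₂ ≈ (-0.856, -0.291, -0.427); φ = arcsin(p_z) ≈ -25.30°, λ = atan2(p_y, p_x) ≈ -161.21°.

≈ 25°S, 161°W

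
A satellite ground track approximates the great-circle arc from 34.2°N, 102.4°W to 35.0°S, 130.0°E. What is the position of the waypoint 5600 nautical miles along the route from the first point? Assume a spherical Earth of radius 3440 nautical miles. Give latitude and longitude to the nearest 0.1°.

≈ 15.5°S, 174.3°E

Convert each endpoint to a unit vector on the sphere (x = cos φ cos λ, y = cos φ sin λ, z = sin φ).
The central angle between the endpoints is δ = arccos(p₁·p₂) ≈ 2.398 rad (137.4°). The total great-circle distance is δ·R ≈ 2.398 × 3440 ≈ 8248 nmi, so the target fraction is f = 5600/8248 ≈ 0.679.
Interpolate at f ≈ 0.679 with slerp weights a = sin((1−f)δ)/sin δ ≈ 1.028, b = sin(fδ)/sin δ ≈ 1.474.
p = a·p₁ + b·p₂ ≈ (-0.959, 0.095, -0.268); φ = arcsin(p_z) ≈ -15.54°, λ = atan2(p_y, p_x) ≈ 174.34°.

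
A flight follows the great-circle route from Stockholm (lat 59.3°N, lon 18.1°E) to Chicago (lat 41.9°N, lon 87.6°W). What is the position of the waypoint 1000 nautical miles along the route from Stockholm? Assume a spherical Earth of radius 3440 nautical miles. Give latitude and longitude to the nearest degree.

≈ lat 65°N, lon 16°W

The haversine formula gives a central angle δ ≈ 1.080 rad (61.9°) between the endpoints. The total great-circle distance is δ·R ≈ 1.080 × 3440 ≈ 3715 nmi, so the target fraction is f = 1000/3715 ≈ 0.269.
Interpolate at f ≈ 0.269 with slerp weights a = sin((1−f)δ)/sin δ ≈ 0.805, b = sin(fδ)/sin δ ≈ 0.325.
p = a·p₁ + b·p₂ ≈ (0.401, -0.114, 0.909); φ = arcsin(p_z) ≈ 65.38°, λ = atan2(p_y, p_x) ≈ -15.89°.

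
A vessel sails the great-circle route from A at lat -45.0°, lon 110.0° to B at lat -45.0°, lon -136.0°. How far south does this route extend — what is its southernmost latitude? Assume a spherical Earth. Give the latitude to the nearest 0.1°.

≈ -61.4°

The great circle lies in the plane with unit normal n̂ = (p₁ × p₂)/|p₁ × p₂|.
Here n̂_z ≈ +0.478; the vertex latitude is φ_max = arccos|n̂_z| ≈ 61.4°.
Check via Clairaut: cos φ_max = |cos φ₁| · sin C = cos(45.0°)·sin(137.4°) ≈ 0.478, again giving ≈ 61.4°.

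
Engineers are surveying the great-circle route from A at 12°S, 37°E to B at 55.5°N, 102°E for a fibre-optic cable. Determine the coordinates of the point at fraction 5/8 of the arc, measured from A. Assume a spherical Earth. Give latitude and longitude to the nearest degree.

≈ 34°N, 67°E

Write both endpoints as unit vectors p₁, p₂ with components (cos φ cos λ, cos φ sin λ, sin φ).
The central angle between the endpoints is δ = arccos(p₁·p₂) ≈ 1.508 rad (86.4°).
Interpolate at f = 5/8 with slerp weights a = sin((1−f)δ)/sin δ ≈ 0.537, b = sin(fδ)/sin δ ≈ 0.811.
p = a·p₁ + b·p₂ ≈ (0.324, 0.765, 0.556); φ = arcsin(p_z) ≈ 33.81°, λ = atan2(p_y, p_x) ≈ 67.05°.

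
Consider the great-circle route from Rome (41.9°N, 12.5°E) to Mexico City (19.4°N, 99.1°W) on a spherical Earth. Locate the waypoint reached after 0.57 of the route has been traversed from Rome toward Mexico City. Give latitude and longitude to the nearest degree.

≈ (44°N, 62°W)

Convert each endpoint to a unit vector on the sphere (x = cos φ cos λ, y = cos φ sin λ, z = sin φ).
The central angle between the endpoints is δ = arccos(p₁·p₂) ≈ 1.607 rad (92.1°).
Interpolate at f = 0.57 with slerp weights a = sin((1−f)δ)/sin δ ≈ 0.638, b = sin(fδ)/sin δ ≈ 0.794.
p = a·p₁ + b·p₂ ≈ (0.345, -0.637, 0.690); φ = arcsin(p_z) ≈ 43.60°, λ = atan2(p_y, p_x) ≈ -61.54°.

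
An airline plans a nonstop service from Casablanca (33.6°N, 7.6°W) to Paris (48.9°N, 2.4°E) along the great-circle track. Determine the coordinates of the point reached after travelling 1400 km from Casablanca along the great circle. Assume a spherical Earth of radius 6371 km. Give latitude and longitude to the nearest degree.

Write both endpoints as unit vectors p₁, p₂ with components (cos φ cos λ, cos φ sin λ, sin φ).
The central angle between the endpoints is δ = arccos(p₁·p₂) ≈ 0.297 rad (17.0°). The total great-circle distance is δ·R ≈ 0.297 × 6371 ≈ 1892 km, so the target fraction is f = 1400/1892 ≈ 0.740.
Interpolate at f ≈ 0.740 with slerp weights a = sin((1−f)δ)/sin δ ≈ 0.264, b = sin(fδ)/sin δ ≈ 0.745.
p = a·p₁ + b·p₂ ≈ (0.707, -0.009, 0.707); φ = arcsin(p_z) ≈ 45.01°, λ = atan2(p_y, p_x) ≈ -0.69°.

≈ 45°N, 1°W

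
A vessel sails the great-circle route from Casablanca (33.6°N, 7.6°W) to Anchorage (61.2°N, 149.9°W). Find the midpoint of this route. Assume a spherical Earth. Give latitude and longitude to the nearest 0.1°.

From cos δ = sin φ₁ sin φ₂ + cos φ₁ cos φ₂ cos Δλ, the central angle is δ ≈ 1.403 rad (80.4°).
Interpolate at f = 1/2 with slerp weights a = sin((1−f)δ)/sin δ ≈ 0.654, b = sin(fδ)/sin δ ≈ 0.654.
p = a·p₁ + b·p₂ ≈ (0.268, -0.230, 0.936); φ = arcsin(p_z) ≈ 69.33°, λ = atan2(p_y, p_x) ≈ -40.71°.

≈ (69.3°N, 40.7°W)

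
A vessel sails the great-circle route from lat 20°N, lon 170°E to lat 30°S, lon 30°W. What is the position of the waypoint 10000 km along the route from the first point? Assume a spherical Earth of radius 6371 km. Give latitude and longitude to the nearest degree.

Convert each endpoint to a unit vector on the sphere (x = cos φ cos λ, y = cos φ sin λ, z = sin φ).
The central angle between the endpoints is δ = arccos(p₁·p₂) ≈ 2.781 rad (159.3°). The total great-circle distance is δ·R ≈ 2.781 × 6371 ≈ 17719 km, so the target fraction is f = 10000/17719 ≈ 0.564.
Interpolate at f ≈ 0.564 with slerp weights a = sin((1−f)δ)/sin δ ≈ 2.654, b = sin(fδ)/sin δ ≈ 2.835.
p = a·p₁ + b·p₂ ≈ (-0.330, -0.795, -0.510); φ = arcsin(p_z) ≈ -30.65°, λ = atan2(p_y, p_x) ≈ -112.54°.

≈ lat 31°S, lon 113°W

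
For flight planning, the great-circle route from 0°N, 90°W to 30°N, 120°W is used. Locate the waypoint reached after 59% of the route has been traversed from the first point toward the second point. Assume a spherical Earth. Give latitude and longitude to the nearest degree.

≈ 18°N, 107°W

From cos δ = sin φ₁ sin φ₂ + cos φ₁ cos φ₂ cos Δλ, the central angle is δ ≈ 0.723 rad (41.4°).
Interpolate at f = 0.59 with slerp weights a = sin((1−f)δ)/sin δ ≈ 0.441, b = sin(fδ)/sin δ ≈ 0.625.
p = a·p₁ + b·p₂ ≈ (-0.271, -0.910, 0.313); φ = arcsin(p_z) ≈ 18.22°, λ = atan2(p_y, p_x) ≈ -106.56°.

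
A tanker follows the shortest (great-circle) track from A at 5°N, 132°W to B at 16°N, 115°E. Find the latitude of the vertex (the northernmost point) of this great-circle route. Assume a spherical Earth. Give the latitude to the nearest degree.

≈ 20°N

The great circle lies in the plane with unit normal n̂ = (p₁ × p₂)/|p₁ × p₂|.
Here n̂_z ≈ -0.941; the vertex latitude is φ_max = arccos|n̂_z| ≈ 19.8°.
Check via Clairaut: cos φ_max = |cos φ₁| · sin C = cos(5.0°)·sin(70.8°) ≈ 0.941, again giving ≈ 19.8°.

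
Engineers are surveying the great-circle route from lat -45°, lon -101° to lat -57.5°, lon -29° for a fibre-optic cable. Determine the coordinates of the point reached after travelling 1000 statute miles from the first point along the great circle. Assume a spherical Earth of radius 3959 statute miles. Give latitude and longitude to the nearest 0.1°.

≈ lat -53.7°, lon -83.1°

Convert each endpoint to a unit vector on the sphere (x = cos φ cos λ, y = cos φ sin λ, z = sin φ).
The central angle between the endpoints is δ = arccos(p₁·p₂) ≈ 0.776 rad (44.5°). The total great-circle distance is δ·R ≈ 0.776 × 3959 ≈ 3072 mi, so the target fraction is f = 1000/3072 ≈ 0.326.
Interpolate at f ≈ 0.326 with slerp weights a = sin((1−f)δ)/sin δ ≈ 0.714, b = sin(fδ)/sin δ ≈ 0.357.
p = a·p₁ + b·p₂ ≈ (0.071, -0.588, -0.806); φ = arcsin(p_z) ≈ -53.66°, λ = atan2(p_y, p_x) ≈ -83.08°.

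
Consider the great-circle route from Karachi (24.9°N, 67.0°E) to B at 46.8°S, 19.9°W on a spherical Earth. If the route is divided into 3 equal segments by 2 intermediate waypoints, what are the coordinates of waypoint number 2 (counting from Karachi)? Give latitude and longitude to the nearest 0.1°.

≈ 27.5°S, 17.9°E

Convert each endpoint to a unit vector on the sphere (x = cos φ cos λ, y = cos φ sin λ, z = sin φ).
The central angle between the endpoints is δ = arccos(p₁·p₂) ≈ 1.848 rad (105.9°).
Interpolate at f = 2/3 with slerp weights a = sin((1−f)δ)/sin δ ≈ 0.601, b = sin(fδ)/sin δ ≈ 0.980.
p = a·p₁ + b·p₂ ≈ (0.844, 0.273, -0.462); φ = arcsin(p_z) ≈ -27.51°, λ = atan2(p_y, p_x) ≈ 17.93°.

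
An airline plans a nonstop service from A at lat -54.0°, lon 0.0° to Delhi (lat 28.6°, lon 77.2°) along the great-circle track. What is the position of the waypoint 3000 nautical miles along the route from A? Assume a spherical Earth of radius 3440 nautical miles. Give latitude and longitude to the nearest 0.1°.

The haversine formula gives a central angle δ ≈ 1.847 rad (105.8°) between the endpoints. The total great-circle distance is δ·R ≈ 1.847 × 3440 ≈ 6355 nmi, so the target fraction is f = 3000/6355 ≈ 0.472.
Interpolate at f ≈ 0.472 with slerp weights a = sin((1−f)δ)/sin δ ≈ 0.860, b = sin(fδ)/sin δ ≈ 0.796.
p = a·p₁ + b·p₂ ≈ (0.661, 0.681, -0.315); φ = arcsin(p_z) ≈ -18.37°, λ = atan2(p_y, p_x) ≈ 45.89°.

≈ lat -18.4°, lon 45.9°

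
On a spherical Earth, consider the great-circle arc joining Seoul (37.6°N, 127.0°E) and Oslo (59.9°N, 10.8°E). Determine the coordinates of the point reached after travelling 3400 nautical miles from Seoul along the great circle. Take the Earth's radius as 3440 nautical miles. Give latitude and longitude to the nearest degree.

The haversine formula gives a central angle δ ≈ 1.211 rad (69.4°) between the endpoints. The total great-circle distance is δ·R ≈ 1.211 × 3440 ≈ 4165 nmi, so the target fraction is f = 3400/4165 ≈ 0.816.
Interpolate at f ≈ 0.816 with slerp weights a = sin((1−f)δ)/sin δ ≈ 0.236, b = sin(fδ)/sin δ ≈ 0.892.
p = a·p₁ + b·p₂ ≈ (0.327, 0.233, 0.916); φ = arcsin(p_z) ≈ 66.31°, λ = atan2(p_y, p_x) ≈ 35.43°.

≈ (66°N, 35°E)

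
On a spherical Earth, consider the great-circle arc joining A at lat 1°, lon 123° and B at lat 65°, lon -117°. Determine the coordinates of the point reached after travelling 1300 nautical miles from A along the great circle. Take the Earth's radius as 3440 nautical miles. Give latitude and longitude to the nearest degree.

Convert each endpoint to a unit vector on the sphere (x = cos φ cos λ, y = cos φ sin λ, z = sin φ).
The central angle between the endpoints is δ = arccos(p₁·p₂) ≈ 1.768 rad (101.3°). The total great-circle distance is δ·R ≈ 1.768 × 3440 ≈ 6080 nmi, so the target fraction is f = 1300/6080 ≈ 0.214.
Interpolate at f ≈ 0.214 with slerp weights a = sin((1−f)δ)/sin δ ≈ 1.003, b = sin(fδ)/sin δ ≈ 0.376.
p = a·p₁ + b·p₂ ≈ (-0.618, 0.699, 0.358); φ = arcsin(p_z) ≈ 21.01°, λ = atan2(p_y, p_x) ≈ 131.48°.

≈ lat 21°, lon 131°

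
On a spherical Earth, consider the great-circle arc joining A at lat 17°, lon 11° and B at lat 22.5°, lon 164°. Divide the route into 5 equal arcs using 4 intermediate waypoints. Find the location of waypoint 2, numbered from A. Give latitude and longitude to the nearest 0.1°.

≈ lat 53.5°, lon 60.8°

Convert each endpoint to a unit vector on the sphere (x = cos φ cos λ, y = cos φ sin λ, z = sin φ).
The central angle between the endpoints is δ = arccos(p₁·p₂) ≈ 2.312 rad (132.5°).
Interpolate at f = 2/5 with slerp weights a = sin((1−f)δ)/sin δ ≈ 1.333, b = sin(fδ)/sin δ ≈ 1.083.
p = a·p₁ + b·p₂ ≈ (0.290, 0.519, 0.804); φ = arcsin(p_z) ≈ 53.53°, λ = atan2(p_y, p_x) ≈ 60.81°.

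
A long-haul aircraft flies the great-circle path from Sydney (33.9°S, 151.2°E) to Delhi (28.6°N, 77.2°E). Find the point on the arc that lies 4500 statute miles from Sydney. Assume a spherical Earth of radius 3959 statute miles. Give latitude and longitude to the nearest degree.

≈ 10°N, 100°E

Convert each endpoint to a unit vector on the sphere (x = cos φ cos λ, y = cos φ sin λ, z = sin φ).
The central angle between the endpoints is δ = arccos(p₁·p₂) ≈ 1.637 rad (93.8°). The total great-circle distance is δ·R ≈ 1.637 × 3959 ≈ 6481 mi, so the target fraction is f = 4500/6481 ≈ 0.694.
Interpolate at f ≈ 0.694 with slerp weights a = sin((1−f)δ)/sin δ ≈ 0.481, b = sin(fδ)/sin δ ≈ 0.909.
p = a·p₁ + b·p₂ ≈ (-0.173, 0.971, 0.167); φ = arcsin(p_z) ≈ 9.62°, λ = atan2(p_y, p_x) ≈ 100.10°.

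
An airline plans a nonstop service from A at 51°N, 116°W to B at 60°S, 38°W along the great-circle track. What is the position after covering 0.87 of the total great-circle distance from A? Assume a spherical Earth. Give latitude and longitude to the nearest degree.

Write both endpoints as unit vectors p₁, p₂ with components (cos φ cos λ, cos φ sin λ, sin φ).
The central angle between the endpoints is δ = arccos(p₁·p₂) ≈ 2.224 rad (127.4°).
Interpolate at f = 0.87 with slerp weights a = sin((1−f)δ)/sin δ ≈ 0.359, b = sin(fδ)/sin δ ≈ 1.177.
p = a·p₁ + b·p₂ ≈ (0.365, -0.565, -0.740); φ = arcsin(p_z) ≈ -47.73°, λ = atan2(p_y, p_x) ≈ -57.18°.

≈ 48°S, 57°W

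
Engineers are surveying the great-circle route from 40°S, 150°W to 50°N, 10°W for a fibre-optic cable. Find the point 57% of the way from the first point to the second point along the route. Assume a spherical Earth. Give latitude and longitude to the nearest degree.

Write both endpoints as unit vectors p₁, p₂ with components (cos φ cos λ, cos φ sin λ, sin φ).
The central angle between the endpoints is δ = arccos(p₁·p₂) ≈ 2.625 rad (150.4°).
Interpolate at f = 0.57 with slerp weights a = sin((1−f)δ)/sin δ ≈ 1.831, b = sin(fδ)/sin δ ≈ 2.020.
p = a·p₁ + b·p₂ ≈ (0.064, -0.927, 0.370); φ = arcsin(p_z) ≈ 21.74°, λ = atan2(p_y, p_x) ≈ -86.05°.

≈ 22°N, 86°W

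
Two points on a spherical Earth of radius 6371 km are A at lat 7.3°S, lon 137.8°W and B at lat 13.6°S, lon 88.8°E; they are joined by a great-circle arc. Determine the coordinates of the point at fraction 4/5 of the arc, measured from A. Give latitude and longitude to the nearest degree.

Write both endpoints as unit vectors p₁, p₂ with components (cos φ cos λ, cos φ sin λ, sin φ).
The central angle between the endpoints is δ = arccos(p₁·p₂) ≈ 2.256 rad (129.2°).
Interpolate at f = 4/5 with slerp weights a = sin((1−f)δ)/sin δ ≈ 0.563, b = sin(fδ)/sin δ ≈ 1.256.
p = a·p₁ + b·p₂ ≈ (-0.388, 0.845, -0.367); φ = arcsin(p_z) ≈ -21.52°, λ = atan2(p_y, p_x) ≈ 114.65°.

≈ lat 22°S, lon 115°E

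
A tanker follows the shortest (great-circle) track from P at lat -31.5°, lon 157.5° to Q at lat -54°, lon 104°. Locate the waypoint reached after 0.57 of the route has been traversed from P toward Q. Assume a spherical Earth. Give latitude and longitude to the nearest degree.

≈ lat -47°, lon 132°

Convert each endpoint to a unit vector on the sphere (x = cos φ cos λ, y = cos φ sin λ, z = sin φ).
The central angle between the endpoints is δ = arccos(p₁·p₂) ≈ 0.766 rad (43.9°).
Interpolate at f = 0.57 with slerp weights a = sin((1−f)δ)/sin δ ≈ 0.467, b = sin(fδ)/sin δ ≈ 0.610.
p = a·p₁ + b·p₂ ≈ (-0.454, 0.500, -0.737); φ = arcsin(p_z) ≈ -47.50°, λ = atan2(p_y, p_x) ≈ 132.25°.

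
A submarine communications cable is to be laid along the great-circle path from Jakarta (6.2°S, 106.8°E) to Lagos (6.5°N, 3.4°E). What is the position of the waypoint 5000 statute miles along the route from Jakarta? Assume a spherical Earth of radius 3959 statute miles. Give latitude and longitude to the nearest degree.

Convert each endpoint to a unit vector on the sphere (x = cos φ cos λ, y = cos φ sin λ, z = sin φ).
The central angle between the endpoints is δ = arccos(p₁·p₂) ≈ 1.814 rad (104.0°). The total great-circle distance is δ·R ≈ 1.814 × 3959 ≈ 7183 mi, so the target fraction is f = 5000/7183 ≈ 0.696.
Interpolate at f ≈ 0.696 with slerp weights a = sin((1−f)δ)/sin δ ≈ 0.540, b = sin(fδ)/sin δ ≈ 0.982.
p = a·p₁ + b·p₂ ≈ (0.819, 0.572, 0.053); φ = arcsin(p_z) ≈ 3.03°, λ = atan2(p_y, p_x) ≈ 34.92°.

≈ (3°N, 35°E)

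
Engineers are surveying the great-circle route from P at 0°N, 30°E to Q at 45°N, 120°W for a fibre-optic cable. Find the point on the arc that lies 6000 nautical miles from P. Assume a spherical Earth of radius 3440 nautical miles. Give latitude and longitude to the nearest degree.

≈ 62°N, 81°W

From cos δ = sin φ₁ sin φ₂ + cos φ₁ cos φ₂ cos Δλ, the central angle is δ ≈ 2.230 rad (127.8°). The total great-circle distance is δ·R ≈ 2.230 × 3440 ≈ 7671 nmi, so the target fraction is f = 6000/7671 ≈ 0.782.
Interpolate at f ≈ 0.782 with slerp weights a = sin((1−f)δ)/sin δ ≈ 0.590, b = sin(fδ)/sin δ ≈ 1.246.
p = a·p₁ + b·p₂ ≈ (0.071, -0.468, 0.881); φ = arcsin(p_z) ≈ 61.77°, λ = atan2(p_y, p_x) ≈ -81.39°.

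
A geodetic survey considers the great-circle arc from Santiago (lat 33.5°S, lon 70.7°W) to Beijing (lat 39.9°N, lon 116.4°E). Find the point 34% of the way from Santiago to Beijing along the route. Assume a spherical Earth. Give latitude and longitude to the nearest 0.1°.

Convert each endpoint to a unit vector on the sphere (x = cos φ cos λ, y = cos φ sin λ, z = sin φ).
The central angle between the endpoints is δ = arccos(p₁·p₂) ≈ 2.992 rad (171.4°).
Interpolate at f = 0.34 with slerp weights a = sin((1−f)δ)/sin δ ≈ 6.178, b = sin(fδ)/sin δ ≈ 5.716.
p = a·p₁ + b·p₂ ≈ (-0.247, -0.934, 0.257); φ = arcsin(p_z) ≈ 14.87°, λ = atan2(p_y, p_x) ≈ -104.81°.

≈ lat 14.9°N, lon 104.8°W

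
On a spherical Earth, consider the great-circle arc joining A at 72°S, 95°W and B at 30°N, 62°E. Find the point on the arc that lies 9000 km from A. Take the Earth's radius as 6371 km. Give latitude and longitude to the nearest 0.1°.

From cos δ = sin φ₁ sin φ₂ + cos φ₁ cos φ₂ cos Δλ, the central angle is δ ≈ 2.377 rad (136.2°). The total great-circle distance is δ·R ≈ 2.377 × 6371 ≈ 15146 km, so the target fraction is f = 9000/15146 ≈ 0.594.
Interpolate at f ≈ 0.594 with slerp weights a = sin((1−f)δ)/sin δ ≈ 1.188, b = sin(fδ)/sin δ ≈ 1.427.
p = a·p₁ + b·p₂ ≈ (0.548, 0.726, -0.416); φ = arcsin(p_z) ≈ -24.58°, λ = atan2(p_y, p_x) ≈ 52.93°.

≈ 24.6°S, 52.9°E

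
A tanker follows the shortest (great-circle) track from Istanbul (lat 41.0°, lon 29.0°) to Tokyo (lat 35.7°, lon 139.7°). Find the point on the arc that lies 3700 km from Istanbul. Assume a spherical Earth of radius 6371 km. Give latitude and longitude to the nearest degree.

Write both endpoints as unit vectors p₁, p₂ with components (cos φ cos λ, cos φ sin λ, sin φ).
The central angle between the endpoints is δ = arccos(p₁·p₂) ≈ 1.404 rad (80.4°). The total great-circle distance is δ·R ≈ 1.404 × 6371 ≈ 8944 km, so the target fraction is f = 3700/8944 ≈ 0.414.
Interpolate at f ≈ 0.414 with slerp weights a = sin((1−f)δ)/sin δ ≈ 0.744, b = sin(fδ)/sin δ ≈ 0.556.
p = a·p₁ + b·p₂ ≈ (0.146, 0.564, 0.813); φ = arcsin(p_z) ≈ 54.34°, λ = atan2(p_y, p_x) ≈ 75.47°.

≈ lat 54°, lon 75°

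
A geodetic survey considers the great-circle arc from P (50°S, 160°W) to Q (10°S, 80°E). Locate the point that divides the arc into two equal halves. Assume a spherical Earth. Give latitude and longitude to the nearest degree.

Write both endpoints as unit vectors p₁, p₂ with components (cos φ cos λ, cos φ sin λ, sin φ).
The central angle between the endpoints is δ = arccos(p₁·p₂) ≈ 1.755 rad (100.6°).
Interpolate at f = 1/2 with slerp weights a = sin((1−f)δ)/sin δ ≈ 0.783, b = sin(fδ)/sin δ ≈ 0.783.
p = a·p₁ + b·p₂ ≈ (-0.339, 0.587, -0.735); φ = arcsin(p_z) ≈ -47.34°, λ = atan2(p_y, p_x) ≈ 120.00°.

≈ (47°S, 120°E)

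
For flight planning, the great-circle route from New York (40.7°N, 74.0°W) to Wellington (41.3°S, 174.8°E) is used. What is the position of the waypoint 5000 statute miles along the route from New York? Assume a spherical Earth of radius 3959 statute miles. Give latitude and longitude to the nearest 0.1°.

From cos δ = sin φ₁ sin φ₂ + cos φ₁ cos φ₂ cos Δλ, the central angle is δ ≈ 2.261 rad (129.5°). The total great-circle distance is δ·R ≈ 2.261 × 3959 ≈ 8950 mi, so the target fraction is f = 5000/8950 ≈ 0.559.
Interpolate at f ≈ 0.559 with slerp weights a = sin((1−f)δ)/sin δ ≈ 1.089, b = sin(fδ)/sin δ ≈ 1.235.
p = a·p₁ + b·p₂ ≈ (-0.697, -0.710, -0.105); φ = arcsin(p_z) ≈ -6.03°, λ = atan2(p_y, p_x) ≈ -134.47°.

≈ 6.0°S, 134.5°W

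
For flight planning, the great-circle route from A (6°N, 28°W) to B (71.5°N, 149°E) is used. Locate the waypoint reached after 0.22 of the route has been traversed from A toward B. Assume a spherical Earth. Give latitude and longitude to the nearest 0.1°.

The haversine formula gives a central angle δ ≈ 1.789 rad (102.5°) between the endpoints.
Interpolate at f = 0.22 with slerp weights a = sin((1−f)δ)/sin δ ≈ 1.008, b = sin(fδ)/sin δ ≈ 0.393.
p = a·p₁ + b·p₂ ≈ (0.779, -0.407, 0.478); φ = arcsin(p_z) ≈ 28.54°, λ = atan2(p_y, p_x) ≈ -27.57°.

≈ (28.5°N, 27.6°W)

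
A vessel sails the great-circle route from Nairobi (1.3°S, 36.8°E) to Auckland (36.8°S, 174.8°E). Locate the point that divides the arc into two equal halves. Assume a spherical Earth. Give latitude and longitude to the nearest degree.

≈ 43°S, 90°E

Convert each endpoint to a unit vector on the sphere (x = cos φ cos λ, y = cos φ sin λ, z = sin φ).
The central angle between the endpoints is δ = arccos(p₁·p₂) ≈ 2.191 rad (125.5°).
Interpolate at f = 1/2 with slerp weights a = sin((1−f)δ)/sin δ ≈ 1.093, b = sin(fδ)/sin δ ≈ 1.093.
p = a·p₁ + b·p₂ ≈ (0.003, 0.734, -0.679); φ = arcsin(p_z) ≈ -42.80°, λ = atan2(p_y, p_x) ≈ 89.74°.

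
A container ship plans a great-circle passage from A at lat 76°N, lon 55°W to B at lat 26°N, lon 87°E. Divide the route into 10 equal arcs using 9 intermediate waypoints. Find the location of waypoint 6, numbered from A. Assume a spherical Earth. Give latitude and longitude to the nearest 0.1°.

≈ lat 55.6°N, lon 79.1°E

Write both endpoints as unit vectors p₁, p₂ with components (cos φ cos λ, cos φ sin λ, sin φ).
The central angle between the endpoints is δ = arccos(p₁·p₂) ≈ 1.314 rad (75.3°).
Interpolate at f = 6/10 with slerp weights a = sin((1−f)δ)/sin δ ≈ 0.519, b = sin(fδ)/sin δ ≈ 0.733.
p = a·p₁ + b·p₂ ≈ (0.106, 0.555, 0.825); φ = arcsin(p_z) ≈ 55.57°, λ = atan2(p_y, p_x) ≈ 79.15°.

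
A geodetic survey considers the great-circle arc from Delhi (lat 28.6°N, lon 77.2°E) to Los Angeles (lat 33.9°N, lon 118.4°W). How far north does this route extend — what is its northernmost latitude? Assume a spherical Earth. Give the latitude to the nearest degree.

The great circle lies in the plane with unit normal n̂ = (p₁ × p₂)/|p₁ × p₂|.
Here n̂_z ≈ +0.218; the vertex latitude is φ_max = arccos|n̂_z| ≈ 77.4°.

≈ 77°N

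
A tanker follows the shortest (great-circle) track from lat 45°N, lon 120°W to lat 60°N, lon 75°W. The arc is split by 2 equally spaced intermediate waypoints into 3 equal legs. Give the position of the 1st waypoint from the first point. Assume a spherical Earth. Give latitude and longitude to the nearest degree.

≈ lat 52°N, lon 109°W

Convert each endpoint to a unit vector on the sphere (x = cos φ cos λ, y = cos φ sin λ, z = sin φ).
The central angle between the endpoints is δ = arccos(p₁·p₂) ≈ 0.531 rad (30.4°).
Interpolate at f = 1/3 with slerp weights a = sin((1−f)δ)/sin δ ≈ 0.685, b = sin(fδ)/sin δ ≈ 0.348.
p = a·p₁ + b·p₂ ≈ (-0.197, -0.587, 0.785); φ = arcsin(p_z) ≈ 51.74°, λ = atan2(p_y, p_x) ≈ -108.55°.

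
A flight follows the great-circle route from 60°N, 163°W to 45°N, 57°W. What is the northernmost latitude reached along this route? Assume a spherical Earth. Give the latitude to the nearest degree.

≈ 67°N

The great circle lies in the plane with unit normal n̂ = (p₁ × p₂)/|p₁ × p₂|.
Here n̂_z ≈ +0.396; the vertex latitude is φ_max = arccos|n̂_z| ≈ 66.6°.
Check via Clairaut: cos φ_max = |cos φ₁| · sin C = cos(60.0°)·sin(52.5°) ≈ 0.396, again giving ≈ 66.6°.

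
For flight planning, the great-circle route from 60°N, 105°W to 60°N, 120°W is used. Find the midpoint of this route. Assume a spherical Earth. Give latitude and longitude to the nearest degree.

≈ 60°N, 112°W

Convert each endpoint to a unit vector on the sphere (x = cos φ cos λ, y = cos φ sin λ, z = sin φ).
The central angle between the endpoints is δ = arccos(p₁·p₂) ≈ 0.131 rad (7.5°).
Interpolate at f = 1/2 with slerp weights a = sin((1−f)δ)/sin δ ≈ 0.501, b = sin(fδ)/sin δ ≈ 0.501.
p = a·p₁ + b·p₂ ≈ (-0.190, -0.459, 0.868); φ = arcsin(p_z) ≈ 60.21°, λ = atan2(p_y, p_x) ≈ -112.50°.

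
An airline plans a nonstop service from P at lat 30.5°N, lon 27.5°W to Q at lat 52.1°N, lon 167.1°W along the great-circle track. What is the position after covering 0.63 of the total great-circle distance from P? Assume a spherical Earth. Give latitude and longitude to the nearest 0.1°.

≈ lat 69.9°N, lon 103.6°W

The haversine formula gives a central angle δ ≈ 1.573 rad (90.1°) between the endpoints.
Interpolate at f = 0.63 with slerp weights a = sin((1−f)δ)/sin δ ≈ 0.550, b = sin(fδ)/sin δ ≈ 0.837.
p = a·p₁ + b·p₂ ≈ (-0.081, -0.333, 0.939); φ = arcsin(p_z) ≈ 69.93°, λ = atan2(p_y, p_x) ≈ -103.62°.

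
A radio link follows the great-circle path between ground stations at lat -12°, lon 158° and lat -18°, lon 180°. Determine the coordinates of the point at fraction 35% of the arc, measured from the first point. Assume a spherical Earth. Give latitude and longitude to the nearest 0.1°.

≈ lat -14.3°, lon 165.6°

Write both endpoints as unit vectors p₁, p₂ with components (cos φ cos λ, cos φ sin λ, sin φ).
The central angle between the endpoints is δ = arccos(p₁·p₂) ≈ 0.385 rad (22.1°).
Interpolate at f = 0.35 with slerp weights a = sin((1−f)δ)/sin δ ≈ 0.659, b = sin(fδ)/sin δ ≈ 0.358.
p = a·p₁ + b·p₂ ≈ (-0.938, 0.242, -0.248); φ = arcsin(p_z) ≈ -14.34°, λ = atan2(p_y, p_x) ≈ 165.56°.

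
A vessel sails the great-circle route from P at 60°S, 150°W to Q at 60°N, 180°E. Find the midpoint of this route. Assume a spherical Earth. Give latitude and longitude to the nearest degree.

Convert each endpoint to a unit vector on the sphere (x = cos φ cos λ, y = cos φ sin λ, z = sin φ).
The central angle between the endpoints is δ = arccos(p₁·p₂) ≈ 2.134 rad (122.2°).
Interpolate at f = 1/2 with slerp weights a = sin((1−f)δ)/sin δ ≈ 1.035, b = sin(fδ)/sin δ ≈ 1.035.
p = a·p₁ + b·p₂ ≈ (-0.966, -0.259, 0.000); φ = arcsin(p_z) ≈ 0.00°, λ = atan2(p_y, p_x) ≈ -165.00°.

≈ 0°N, 165°W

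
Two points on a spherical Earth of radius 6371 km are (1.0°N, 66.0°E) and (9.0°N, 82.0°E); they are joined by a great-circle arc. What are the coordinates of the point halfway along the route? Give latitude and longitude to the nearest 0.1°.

The haversine formula gives a central angle δ ≈ 0.311 rad (17.8°) between the endpoints.
Interpolate at f = 1/2 with slerp weights a = sin((1−f)δ)/sin δ ≈ 0.506, b = sin(fδ)/sin δ ≈ 0.506.
p = a·p₁ + b·p₂ ≈ (0.275, 0.957, 0.088); φ = arcsin(p_z) ≈ 5.05°, λ = atan2(p_y, p_x) ≈ 73.95°.

≈ (5.0°N, 74.0°E)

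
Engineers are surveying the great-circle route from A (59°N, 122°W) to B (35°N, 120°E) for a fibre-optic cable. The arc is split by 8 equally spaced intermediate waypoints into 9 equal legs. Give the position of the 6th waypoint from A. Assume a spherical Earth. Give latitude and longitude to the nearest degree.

Convert each endpoint to a unit vector on the sphere (x = cos φ cos λ, y = cos φ sin λ, z = sin φ).
The central angle between the endpoints is δ = arccos(p₁·p₂) ≈ 1.273 rad (72.9°).
Interpolate at f = 6/9 with slerp weights a = sin((1−f)δ)/sin δ ≈ 0.431, b = sin(fδ)/sin δ ≈ 0.785.
p = a·p₁ + b·p₂ ≈ (-0.439, 0.369, 0.819); φ = arcsin(p_z) ≈ 55.02°, λ = atan2(p_y, p_x) ≈ 139.97°.

≈ (55°N, 140°E)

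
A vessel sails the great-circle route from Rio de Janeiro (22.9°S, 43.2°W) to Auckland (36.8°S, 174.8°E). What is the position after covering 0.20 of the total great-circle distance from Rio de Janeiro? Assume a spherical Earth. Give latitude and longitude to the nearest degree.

≈ 41°S, 58°W

The haversine formula gives a central angle δ ≈ 1.926 rad (110.4°) between the endpoints.
Interpolate at f = 0.20 with slerp weights a = sin((1−f)δ)/sin δ ≈ 1.066, b = sin(fδ)/sin δ ≈ 0.401.
p = a·p₁ + b·p₂ ≈ (0.396, -0.643, -0.655); φ = arcsin(p_z) ≈ -40.92°, λ = atan2(p_y, p_x) ≈ -58.36°.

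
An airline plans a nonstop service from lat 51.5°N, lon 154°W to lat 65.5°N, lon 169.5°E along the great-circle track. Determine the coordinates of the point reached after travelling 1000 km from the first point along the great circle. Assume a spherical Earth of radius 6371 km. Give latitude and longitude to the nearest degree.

≈ lat 58°N, lon 165°W

The haversine formula gives a central angle δ ≈ 0.404 rad (23.1°) between the endpoints. The total great-circle distance is δ·R ≈ 0.404 × 6371 ≈ 2571 km, so the target fraction is f = 1000/2571 ≈ 0.389.
Interpolate at f ≈ 0.389 with slerp weights a = sin((1−f)δ)/sin δ ≈ 0.622, b = sin(fδ)/sin δ ≈ 0.398.
p = a·p₁ + b·p₂ ≈ (-0.510, -0.140, 0.849); φ = arcsin(p_z) ≈ 58.07°, λ = atan2(p_y, p_x) ≈ -164.70°.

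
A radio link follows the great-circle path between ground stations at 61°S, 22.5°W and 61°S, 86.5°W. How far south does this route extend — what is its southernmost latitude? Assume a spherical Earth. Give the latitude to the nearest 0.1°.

≈ 64.8°S

The great circle lies in the plane with unit normal n̂ = (p₁ × p₂)/|p₁ × p₂|.
Here n̂_z ≈ -0.425; the vertex latitude is φ_max = arccos|n̂_z| ≈ 64.8°.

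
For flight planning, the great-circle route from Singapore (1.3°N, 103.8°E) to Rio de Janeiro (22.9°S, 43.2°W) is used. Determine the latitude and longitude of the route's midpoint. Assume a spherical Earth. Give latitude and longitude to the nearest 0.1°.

Write both endpoints as unit vectors p₁, p₂ with components (cos φ cos λ, cos φ sin λ, sin φ).
The central angle between the endpoints is δ = arccos(p₁·p₂) ≈ 2.467 rad (141.4°).
Interpolate at f = 1/2 with slerp weights a = sin((1−f)δ)/sin δ ≈ 1.512, b = sin(fδ)/sin δ ≈ 1.512.
p = a·p₁ + b·p₂ ≈ (0.655, 0.514, -0.554); φ = arcsin(p_z) ≈ -33.64°, λ = atan2(p_y, p_x) ≈ 38.16°.

≈ (33.6°S, 38.2°E)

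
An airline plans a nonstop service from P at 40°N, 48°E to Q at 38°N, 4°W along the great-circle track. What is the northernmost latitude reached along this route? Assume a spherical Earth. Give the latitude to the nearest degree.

≈ 42°N

The great circle lies in the plane with unit normal n̂ = (p₁ × p₂)/|p₁ × p₂|.
Here n̂_z ≈ -0.742; the vertex latitude is φ_max = arccos|n̂_z| ≈ 42.1°.
Check via Clairaut: cos φ_max = |cos φ₁| · sin C = cos(40.0°)·sin(75.6°) ≈ 0.742, again giving ≈ 42.1°.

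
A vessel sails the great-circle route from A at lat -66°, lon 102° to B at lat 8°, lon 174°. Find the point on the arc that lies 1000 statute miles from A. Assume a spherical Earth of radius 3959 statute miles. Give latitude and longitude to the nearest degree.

≈ lat -58°, lon 129°

From cos δ = sin φ₁ sin φ₂ + cos φ₁ cos φ₂ cos Δλ, the central angle is δ ≈ 1.573 rad (90.2°). The total great-circle distance is δ·R ≈ 1.573 × 3959 ≈ 6229 mi, so the target fraction is f = 1000/6229 ≈ 0.161.
Interpolate at f ≈ 0.161 with slerp weights a = sin((1−f)δ)/sin δ ≈ 0.969, b = sin(fδ)/sin δ ≈ 0.250.
p = a·p₁ + b·p₂ ≈ (-0.328, 0.411, -0.850); φ = arcsin(p_z) ≈ -58.25°, λ = atan2(p_y, p_x) ≈ 128.57°.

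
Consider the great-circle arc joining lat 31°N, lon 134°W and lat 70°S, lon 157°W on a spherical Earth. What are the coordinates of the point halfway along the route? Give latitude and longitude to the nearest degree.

From cos δ = sin φ₁ sin φ₂ + cos φ₁ cos φ₂ cos Δλ, the central angle is δ ≈ 1.787 rad (102.4°).
Interpolate at f = 1/2 with slerp weights a = sin((1−f)δ)/sin δ ≈ 0.798, b = sin(fδ)/sin δ ≈ 0.798.
p = a·p₁ + b·p₂ ≈ (-0.726, -0.598, -0.339); φ = arcsin(p_z) ≈ -19.80°, λ = atan2(p_y, p_x) ≈ -140.51°.

≈ lat 20°S, lon 141°W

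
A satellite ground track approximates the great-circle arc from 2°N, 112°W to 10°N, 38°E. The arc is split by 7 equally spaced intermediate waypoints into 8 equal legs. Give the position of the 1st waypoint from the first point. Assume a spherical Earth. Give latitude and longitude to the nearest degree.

Write both endpoints as unit vectors p₁, p₂ with components (cos φ cos λ, cos φ sin λ, sin φ).
The central angle between the endpoints is δ = arccos(p₁·p₂) ≈ 2.580 rad (147.8°).
Interpolate at f = 1/8 with slerp weights a = sin((1−f)δ)/sin δ ≈ 1.452, b = sin(fδ)/sin δ ≈ 0.595.
p = a·p₁ + b·p₂ ≈ (-0.082, -0.985, 0.154); φ = arcsin(p_z) ≈ 8.86°, λ = atan2(p_y, p_x) ≈ -94.75°.

≈ 9°N, 95°W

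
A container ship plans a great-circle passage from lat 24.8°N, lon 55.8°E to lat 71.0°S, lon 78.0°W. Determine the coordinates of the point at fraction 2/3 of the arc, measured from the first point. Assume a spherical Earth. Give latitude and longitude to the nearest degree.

Convert each endpoint to a unit vector on the sphere (x = cos φ cos λ, y = cos φ sin λ, z = sin φ).
The central angle between the endpoints is δ = arccos(p₁·p₂) ≈ 2.216 rad (127.0°).
Interpolate at f = 2/3 with slerp weights a = sin((1−f)δ)/sin δ ≈ 0.842, b = sin(fδ)/sin δ ≈ 1.246.
p = a·p₁ + b·p₂ ≈ (0.514, 0.236, -0.825); φ = arcsin(p_z) ≈ -55.55°, λ = atan2(p_y, p_x) ≈ 24.63°.

≈ lat 56°S, lon 25°E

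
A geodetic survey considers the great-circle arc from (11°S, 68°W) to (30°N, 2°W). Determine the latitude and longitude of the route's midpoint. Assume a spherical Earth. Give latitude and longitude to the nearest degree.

≈ (11°N, 37°W)

Convert each endpoint to a unit vector on the sphere (x = cos φ cos λ, y = cos φ sin λ, z = sin φ).
The central angle between the endpoints is δ = arccos(p₁·p₂) ≈ 1.318 rad (75.5°).
Interpolate at f = 1/2 with slerp weights a = sin((1−f)δ)/sin δ ≈ 0.632, b = sin(fδ)/sin δ ≈ 0.632.
p = a·p₁ + b·p₂ ≈ (0.780, -0.595, 0.196); φ = arcsin(p_z) ≈ 11.28°, λ = atan2(p_y, p_x) ≈ -37.33°.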